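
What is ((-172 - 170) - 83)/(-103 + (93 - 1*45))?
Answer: 85/11 ≈ 7.7273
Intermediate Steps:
((-172 - 170) - 83)/(-103 + (93 - 1*45)) = (-342 - 83)/(-103 + (93 - 45)) = -425/(-103 + 48) = -425/(-55) = -425*(-1/55) = 85/11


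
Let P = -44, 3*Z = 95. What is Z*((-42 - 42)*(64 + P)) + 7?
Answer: -53193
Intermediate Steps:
Z = 95/3 (Z = (1/3)*95 = 95/3 ≈ 31.667)
Z*((-42 - 42)*(64 + P)) + 7 = 95*((-42 - 42)*(64 - 44))/3 + 7 = 95*(-84*20)/3 + 7 = (95/3)*(-1680) + 7 = -53200 + 7 = -53193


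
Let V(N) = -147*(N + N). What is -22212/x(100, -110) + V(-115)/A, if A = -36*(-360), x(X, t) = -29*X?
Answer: 3215971/313200 ≈ 10.268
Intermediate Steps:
A = 12960
V(N) = -294*N
-22212/x(100, -110) + V(-115)/A = -22212/((-29*100)) - 294*(-115)/12960 = -22212/(-2900) + 33810*(1/12960) = -22212*(-1/2900) + 1127/432 = 5553/725 + 1127/432 = 3215971/313200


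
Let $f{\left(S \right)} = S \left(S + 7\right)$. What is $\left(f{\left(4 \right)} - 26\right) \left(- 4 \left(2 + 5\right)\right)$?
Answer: $-504$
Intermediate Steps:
$f{\left(S \right)} = S \left(7 + S\right)$
$\left(f{\left(4 \right)} - 26\right) \left(- 4 \left(2 + 5\right)\right) = \left(4 \left(7 + 4\right) - 26\right) \left(- 4 \left(2 + 5\right)\right) = \left(4 \cdot 11 - 26\right) \left(\left(-4\right) 7\right) = \left(44 - 26\right) \left(-28\right) = 18 \left(-28\right) = -504$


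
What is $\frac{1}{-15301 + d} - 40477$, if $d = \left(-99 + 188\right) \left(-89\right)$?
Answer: $- \frac{939956895}{23222} \approx -40477.0$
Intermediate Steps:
$d = -7921$ ($d = 89 \left(-89\right) = -7921$)
$\frac{1}{-15301 + d} - 40477 = \frac{1}{-15301 - 7921} - 40477 = \frac{1}{-23222} - 40477 = - \frac{1}{23222} - 40477 = - \frac{939956895}{23222}$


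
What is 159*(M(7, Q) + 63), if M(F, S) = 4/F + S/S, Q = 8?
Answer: 71868/7 ≈ 10267.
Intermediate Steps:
M(F, S) = 1 + 4/F (M(F, S) = 4/F + 1 = 1 + 4/F)
159*(M(7, Q) + 63) = 159*((4 + 7)/7 + 63) = 159*((1/7)*11 + 63) = 159*(11/7 + 63) = 159*(452/7) = 71868/7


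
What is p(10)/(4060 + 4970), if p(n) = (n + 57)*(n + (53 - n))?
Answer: 3551/9030 ≈ 0.39324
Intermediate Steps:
p(n) = 3021 + 53*n (p(n) = (57 + n)*53 = 3021 + 53*n)
p(10)/(4060 + 4970) = (3021 + 53*10)/(4060 + 4970) = (3021 + 530)/9030 = 3551*(1/9030) = 3551/9030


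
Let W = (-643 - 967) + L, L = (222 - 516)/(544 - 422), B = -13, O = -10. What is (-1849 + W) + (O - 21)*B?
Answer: -186563/61 ≈ -3058.4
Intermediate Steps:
L = -147/61 (L = -294/122 = -294*1/122 = -147/61 ≈ -2.4098)
W = -98357/61 (W = (-643 - 967) - 147/61 = -1610 - 147/61 = -98357/61 ≈ -1612.4)
(-1849 + W) + (O - 21)*B = (-1849 - 98357/61) + (-10 - 21)*(-13) = -211146/61 - 31*(-13) = -211146/61 + 403 = -186563/61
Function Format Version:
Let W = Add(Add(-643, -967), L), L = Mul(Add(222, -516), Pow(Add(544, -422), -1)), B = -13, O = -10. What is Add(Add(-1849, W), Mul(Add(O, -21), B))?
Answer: Rational(-186563, 61) ≈ -3058.4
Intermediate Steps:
L = Rational(-147, 61) (L = Mul(-294, Pow(122, -1)) = Mul(-294, Rational(1, 122)) = Rational(-147, 61) ≈ -2.4098)
W = Rational(-98357, 61) (W = Add(Add(-643, -967), Rational(-147, 61)) = Add(-1610, Rational(-147, 61)) = Rational(-98357, 61) ≈ -1612.4)
Add(Add(-1849, W), Mul(Add(O, -21), B)) = Add(Add(-1849, Rational(-98357, 61)), Mul(Add(-10, -21), -13)) = Add(Rational(-211146, 61), Mul(-31, -13)) = Add(Rational(-211146, 61), 403) = Rational(-186563, 61)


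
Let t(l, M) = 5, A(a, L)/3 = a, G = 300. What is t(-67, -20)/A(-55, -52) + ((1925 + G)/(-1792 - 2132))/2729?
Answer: -3594007/117794556 ≈ -0.030511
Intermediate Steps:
A(a, L) = 3*a
t(-67, -20)/A(-55, -52) + ((1925 + G)/(-1792 - 2132))/2729 = 5/((3*(-55))) + ((1925 + 300)/(-1792 - 2132))/2729 = 5/(-165) + (2225/(-3924))*(1/2729) = 5*(-1/165) + (2225*(-1/3924))*(1/2729) = -1/33 - 2225/3924*1/2729 = -1/33 - 2225/10708596 = -3594007/117794556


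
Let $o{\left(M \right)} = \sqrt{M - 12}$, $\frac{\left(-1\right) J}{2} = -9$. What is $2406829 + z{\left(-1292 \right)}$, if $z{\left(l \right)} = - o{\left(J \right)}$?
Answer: $2406829 - \sqrt{6} \approx 2.4068 \cdot 10^{6}$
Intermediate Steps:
$J = 18$ ($J = \left(-2\right) \left(-9\right) = 18$)
$o{\left(M \right)} = \sqrt{-12 + M}$
$z{\left(l \right)} = - \sqrt{6}$ ($z{\left(l \right)} = - \sqrt{-12 + 18} = - \sqrt{6}$)
$2406829 + z{\left(-1292 \right)} = 2406829 - \sqrt{6}$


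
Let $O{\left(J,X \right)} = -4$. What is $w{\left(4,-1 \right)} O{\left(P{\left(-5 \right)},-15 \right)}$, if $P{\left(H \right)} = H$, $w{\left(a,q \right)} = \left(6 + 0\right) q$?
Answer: $24$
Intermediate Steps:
$w{\left(a,q \right)} = 6 q$
$w{\left(4,-1 \right)} O{\left(P{\left(-5 \right)},-15 \right)} = 6 \left(-1\right) \left(-4\right) = \left(-6\right) \left(-4\right) = 24$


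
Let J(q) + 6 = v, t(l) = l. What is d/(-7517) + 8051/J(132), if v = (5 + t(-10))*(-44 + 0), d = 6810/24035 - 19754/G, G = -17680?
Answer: 75637940645491/2010507945160 ≈ 37.621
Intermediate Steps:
d = 3501107/2499640 (d = 6810/24035 - 19754/(-17680) = 6810*(1/24035) - 19754*(-1/17680) = 1362/4807 + 581/520 = 3501107/2499640 ≈ 1.4006)
v = 220 (v = (5 - 10)*(-44 + 0) = -5*(-44) = 220)
J(q) = 214 (J(q) = -6 + 220 = 214)
d/(-7517) + 8051/J(132) = (3501107/2499640)/(-7517) + 8051/214 = (3501107/2499640)*(-1/7517) + 8051*(1/214) = -3501107/18789793880 + 8051/214 = 75637940645491/2010507945160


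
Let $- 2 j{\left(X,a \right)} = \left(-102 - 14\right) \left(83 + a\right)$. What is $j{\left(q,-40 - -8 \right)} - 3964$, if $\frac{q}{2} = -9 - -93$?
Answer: $-1006$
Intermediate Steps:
$q = 168$ ($q = 2 \left(-9 - -93\right) = 2 \left(-9 + 93\right) = 2 \cdot 84 = 168$)
$j{\left(X,a \right)} = 4814 + 58 a$ ($j{\left(X,a \right)} = - \frac{\left(-102 - 14\right) \left(83 + a\right)}{2} = - \frac{\left(-116\right) \left(83 + a\right)}{2} = - \frac{-9628 - 116 a}{2} = 4814 + 58 a$)
$j{\left(q,-40 - -8 \right)} - 3964 = \left(4814 + 58 \left(-40 - -8\right)\right) - 3964 = \left(4814 + 58 \left(-40 + 8\right)\right) - 3964 = \left(4814 + 58 \left(-32\right)\right) - 3964 = \left(4814 - 1856\right) - 3964 = 2958 - 3964 = -1006$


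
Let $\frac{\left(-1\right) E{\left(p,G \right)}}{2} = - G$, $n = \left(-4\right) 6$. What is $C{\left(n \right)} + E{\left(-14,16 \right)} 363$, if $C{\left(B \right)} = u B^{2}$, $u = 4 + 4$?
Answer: $16224$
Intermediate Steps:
$n = -24$
$E{\left(p,G \right)} = 2 G$ ($E{\left(p,G \right)} = - 2 \left(- G\right) = 2 G$)
$u = 8$
$C{\left(B \right)} = 8 B^{2}$
$C{\left(n \right)} + E{\left(-14,16 \right)} 363 = 8 \left(-24\right)^{2} + 2 \cdot 16 \cdot 363 = 8 \cdot 576 + 32 \cdot 363 = 4608 + 11616 = 16224$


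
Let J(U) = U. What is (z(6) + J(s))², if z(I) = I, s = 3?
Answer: 81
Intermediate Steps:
(z(6) + J(s))² = (6 + 3)² = 9² = 81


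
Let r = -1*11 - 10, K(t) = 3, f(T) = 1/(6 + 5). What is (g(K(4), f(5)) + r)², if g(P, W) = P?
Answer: 324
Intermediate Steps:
f(T) = 1/11
r = -21 (r = -11 - 10 = -21)
(g(K(4), f(5)) + r)² = (3 - 21)² = (-18)² = 324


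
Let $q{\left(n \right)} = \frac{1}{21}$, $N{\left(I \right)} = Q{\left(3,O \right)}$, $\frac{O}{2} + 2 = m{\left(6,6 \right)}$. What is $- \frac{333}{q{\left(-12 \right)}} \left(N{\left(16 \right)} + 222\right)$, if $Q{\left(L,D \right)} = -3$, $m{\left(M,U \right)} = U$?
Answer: $-1531467$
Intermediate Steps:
$O = 8$ ($O = -4 + 2 \cdot 6 = -4 + 12 = 8$)
$N{\left(I \right)} = -3$
$q{\left(n \right)} = \frac{1}{21}$
$- \frac{333}{q{\left(-12 \right)}} \left(N{\left(16 \right)} + 222\right) = - 333 \frac{1}{\frac{1}{21}} \left(-3 + 222\right) = \left(-333\right) 21 \cdot 219 = \left(-6993\right) 219 = -1531467$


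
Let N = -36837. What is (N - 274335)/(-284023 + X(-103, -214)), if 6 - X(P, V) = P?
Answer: 51862/47319 ≈ 1.0960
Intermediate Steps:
X(P, V) = 6 - P
(N - 274335)/(-284023 + X(-103, -214)) = (-36837 - 274335)/(-284023 + (6 - 1*(-103))) = -311172/(-284023 + (6 + 103)) = -311172/(-284023 + 109) = -311172/(-283914) = -311172*(-1/283914) = 51862/47319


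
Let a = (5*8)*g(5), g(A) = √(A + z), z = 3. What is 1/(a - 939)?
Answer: -939/868921 - 80*√2/868921 ≈ -0.0012109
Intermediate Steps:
g(A) = √(3 + A) (g(A) = √(A + 3) = √(3 + A))
a = 80*√2 (a = (5*8)*√(3 + 5) = 40*√8 = 40*(2*√2) = 80*√2 ≈ 113.14)
1/(a - 939) = 1/(80*√2 - 939) = 1/(-939 + 80*√2)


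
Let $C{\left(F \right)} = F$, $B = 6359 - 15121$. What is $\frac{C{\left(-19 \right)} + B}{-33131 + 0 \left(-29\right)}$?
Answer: $\frac{8781}{33131} \approx 0.26504$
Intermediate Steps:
$B = -8762$
$\frac{C{\left(-19 \right)} + B}{-33131 + 0 \left(-29\right)} = \frac{-19 - 8762}{-33131 + 0 \left(-29\right)} = - \frac{8781}{-33131 + 0} = - \frac{8781}{-33131} = \left(-8781\right) \left(- \frac{1}{33131}\right) = \frac{8781}{33131}$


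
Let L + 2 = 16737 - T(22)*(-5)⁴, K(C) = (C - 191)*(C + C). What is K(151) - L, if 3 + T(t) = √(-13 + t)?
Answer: -28815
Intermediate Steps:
T(t) = -3 + √(-13 + t)
K(C) = 2*C*(-191 + C) (K(C) = (-191 + C)*(2*C) = 2*C*(-191 + C))
L = 16735 (L = -2 + (16737 - (-3 + √(-13 + 22))*(-5)⁴) = -2 + (16737 - (-3 + √9)*625) = -2 + (16737 - (-3 + 3)*625) = -2 + (16737 - 0*625) = -2 + (16737 - 1*0) = -2 + (16737 + 0) = -2 + 16737 = 16735)
K(151) - L = 2*151*(-191 + 151) - 1*16735 = 2*151*(-40) - 16735 = -12080 - 16735 = -28815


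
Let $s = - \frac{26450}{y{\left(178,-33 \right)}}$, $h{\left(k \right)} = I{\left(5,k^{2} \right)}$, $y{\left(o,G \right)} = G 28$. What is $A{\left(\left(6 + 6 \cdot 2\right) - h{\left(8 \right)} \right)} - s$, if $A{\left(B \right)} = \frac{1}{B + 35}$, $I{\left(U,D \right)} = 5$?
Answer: $- \frac{35241}{1232} \approx -28.605$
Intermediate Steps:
$y{\left(o,G \right)} = 28 G$
$h{\left(k \right)} = 5$
$A{\left(B \right)} = \frac{1}{35 + B}$
$s = \frac{13225}{462}$ ($s = - \frac{26450}{28 \left(-33\right)} = - \frac{26450}{-924} = \left(-26450\right) \left(- \frac{1}{924}\right) = \frac{13225}{462} \approx 28.626$)
$A{\left(\left(6 + 6 \cdot 2\right) - h{\left(8 \right)} \right)} - s = \frac{1}{35 + \left(\left(6 + 6 \cdot 2\right) - 5\right)} - \frac{13225}{462} = \frac{1}{35 + \left(\left(6 + 12\right) - 5\right)} - \frac{13225}{462} = \frac{1}{35 + \left(18 - 5\right)} - \frac{13225}{462} = \frac{1}{35 + 13} - \frac{13225}{462} = \frac{1}{48} - \frac{13225}{462} = - \frac{35241}{1232}$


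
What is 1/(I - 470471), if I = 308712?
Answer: -1/161759 ≈ -6.1820e-6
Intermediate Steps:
1/(I - 470471) = 1/(308712 - 470471) = 1/(-161759) = -1/161759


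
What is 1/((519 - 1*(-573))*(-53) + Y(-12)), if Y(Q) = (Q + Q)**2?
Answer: -1/57300 ≈ -1.7452e-5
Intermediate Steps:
Y(Q) = 4*Q**2 (Y(Q) = (2*Q)**2 = 4*Q**2)
1/((519 - 1*(-573))*(-53) + Y(-12)) = 1/((519 - 1*(-573))*(-53) + 4*(-12)**2) = 1/((519 + 573)*(-53) + 4*144) = 1/(1092*(-53) + 576) = 1/(-57876 + 576) = 1/(-57300) = -1/57300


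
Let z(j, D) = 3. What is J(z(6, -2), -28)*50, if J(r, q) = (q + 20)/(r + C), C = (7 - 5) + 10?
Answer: -80/3 ≈ -26.667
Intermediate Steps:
C = 12 (C = 2 + 10 = 12)
J(r, q) = (20 + q)/(12 + r) (J(r, q) = (q + 20)/(r + 12) = (20 + q)/(12 + r))
J(z(6, -2), -28)*50 = ((20 - 28)/(12 + 3))*50 = (-8/15)*50 = ((1/15)*(-8))*50 = -8/15*50 = -80/3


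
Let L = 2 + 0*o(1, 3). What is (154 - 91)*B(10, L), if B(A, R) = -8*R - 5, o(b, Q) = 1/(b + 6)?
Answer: -1323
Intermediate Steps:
o(b, Q) = 1/(6 + b)
L = 2 (L = 2 + 0/(6 + 1) = 2 + 0/7 = 2 + 0*(1/7) = 2 + 0 = 2)
B(A, R) = -5 - 8*R
(154 - 91)*B(10, L) = (154 - 91)*(-5 - 8*2) = 63*(-5 - 16) = 63*(-21) = -1323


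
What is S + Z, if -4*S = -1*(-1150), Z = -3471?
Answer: -7517/2 ≈ -3758.5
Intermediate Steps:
S = -575/2 (S = -(-1)*(-1150)/4 = -¼*1150 = -575/2 ≈ -287.50)
S + Z = -575/2 - 3471 = -7517/2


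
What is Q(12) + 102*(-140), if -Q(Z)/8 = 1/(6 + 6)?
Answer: -42842/3 ≈ -14281.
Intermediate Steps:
Q(Z) = -⅔ (Q(Z) = -8/(6 + 6) = -8/12 = -8*1/12 = -⅔)
Q(12) + 102*(-140) = -⅔ + 102*(-140) = -⅔ - 14280 = -42842/3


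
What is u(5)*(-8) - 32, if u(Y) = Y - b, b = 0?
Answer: -72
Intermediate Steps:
u(Y) = Y (u(Y) = Y - 1*0 = Y + 0 = Y)
u(5)*(-8) - 32 = 5*(-8) - 32 = -40 - 32 = -72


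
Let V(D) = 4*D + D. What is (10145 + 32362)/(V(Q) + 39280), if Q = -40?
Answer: 42507/39080 ≈ 1.0877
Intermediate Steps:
V(D) = 5*D
(10145 + 32362)/(V(Q) + 39280) = (10145 + 32362)/(5*(-40) + 39280) = 42507/(-200 + 39280) = 42507/39080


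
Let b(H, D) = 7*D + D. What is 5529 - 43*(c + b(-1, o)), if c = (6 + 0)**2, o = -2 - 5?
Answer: 6389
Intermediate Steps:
o = -7
b(H, D) = 8*D
c = 36 (c = 6**2 = 36)
5529 - 43*(c + b(-1, o)) = 5529 - 43*(36 + 8*(-7)) = 5529 - 43*(36 - 56) = 5529 - 43*(-20) = 5529 + 860 = 6389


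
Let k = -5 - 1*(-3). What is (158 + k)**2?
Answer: 24336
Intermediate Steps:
k = -2 (k = -5 + 3 = -2)
(158 + k)**2 = (158 - 2)**2 = 156**2 = 24336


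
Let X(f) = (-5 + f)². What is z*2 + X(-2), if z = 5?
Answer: 59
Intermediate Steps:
z*2 + X(-2) = 5*2 + (-5 - 2)² = 10 + (-7)² = 10 + 49 = 59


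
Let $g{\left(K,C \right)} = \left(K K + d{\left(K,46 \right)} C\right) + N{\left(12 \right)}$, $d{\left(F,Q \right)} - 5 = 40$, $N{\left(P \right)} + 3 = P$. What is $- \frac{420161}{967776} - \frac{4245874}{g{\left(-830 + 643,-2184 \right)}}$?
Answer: $\frac{2041228962301}{30631078176} \approx 66.639$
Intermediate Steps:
$N{\left(P \right)} = -3 + P$
$d{\left(F,Q \right)} = 45$ ($d{\left(F,Q \right)} = 5 + 40 = 45$)
$g{\left(K,C \right)} = 9 + K^{2} + 45 C$ ($g{\left(K,C \right)} = \left(K K + 45 C\right) + \left(-3 + 12\right) = \left(K^{2} + 45 C\right) + 9 = 9 + K^{2} + 45 C$)
$- \frac{420161}{967776} - \frac{4245874}{g{\left(-830 + 643,-2184 \right)}} = - \frac{420161}{967776} - \frac{4245874}{9 + \left(-830 + 643\right)^{2} + 45 \left(-2184\right)} = \left(-420161\right) \frac{1}{967776} - \frac{4245874}{9 + \left(-187\right)^{2} - 98280} = - \frac{420161}{967776} - \frac{4245874}{9 + 34969 - 98280} = - \frac{420161}{967776} - \frac{4245874}{-63302} = - \frac{420161}{967776} - - \frac{2122937}{31651} = - \frac{420161}{967776} + \frac{2122937}{31651} = \frac{2041228962301}{30631078176}$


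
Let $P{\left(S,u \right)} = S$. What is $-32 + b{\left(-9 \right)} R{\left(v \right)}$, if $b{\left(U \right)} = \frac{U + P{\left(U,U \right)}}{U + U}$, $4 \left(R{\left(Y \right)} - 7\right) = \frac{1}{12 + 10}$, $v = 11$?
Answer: $- \frac{2199}{88} \approx -24.989$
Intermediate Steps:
$R{\left(Y \right)} = \frac{617}{88}$ ($R{\left(Y \right)} = 7 + \frac{1}{4 \left(12 + 10\right)} = 7 + \frac{1}{4 \cdot 22} = 7 + \frac{1}{4} \cdot \frac{1}{22} = 7 + \frac{1}{88} = \frac{617}{88}$)
$b{\left(U \right)} = 1$ ($b{\left(U \right)} = \frac{U + U}{U + U} = \frac{2 U}{2 U} = 2 U \frac{1}{2 U} = 1$)
$-32 + b{\left(-9 \right)} R{\left(v \right)} = -32 + 1 \cdot \frac{617}{88} = -32 + \frac{617}{88} = - \frac{2199}{88}$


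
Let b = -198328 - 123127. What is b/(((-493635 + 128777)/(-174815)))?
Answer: -56195155825/364858 ≈ -1.5402e+5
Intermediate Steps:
b = -321455
b/(((-493635 + 128777)/(-174815))) = -321455*(-174815/(-493635 + 128777)) = -321455/((-364858*(-1/174815))) = -321455/364858/174815 = -321455*174815/364858 = -56195155825/364858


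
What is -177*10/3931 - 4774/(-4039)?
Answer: 1659652/2268187 ≈ 0.73171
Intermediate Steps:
-177*10/3931 - 4774/(-4039) = -1770*1/3931 - 4774*(-1/4039) = -1770/3931 + 682/577 = 1659652/2268187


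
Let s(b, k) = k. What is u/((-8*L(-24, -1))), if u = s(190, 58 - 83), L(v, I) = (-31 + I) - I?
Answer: -25/248 ≈ -0.10081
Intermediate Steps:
L(v, I) = -31
u = -25 (u = 58 - 83 = -25)
u/((-8*L(-24, -1))) = -25/((-8*(-31))) = -25/248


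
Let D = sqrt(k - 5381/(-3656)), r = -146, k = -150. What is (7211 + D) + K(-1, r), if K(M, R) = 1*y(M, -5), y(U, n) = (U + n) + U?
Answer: 7204 + I*sqrt(496319366)/1828 ≈ 7204.0 + 12.187*I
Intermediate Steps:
y(U, n) = n + 2*U
K(M, R) = -5 + 2*M (K(M, R) = 1*(-5 + 2*M) = -5 + 2*M)
D = I*sqrt(496319366)/1828 (D = sqrt(-150 - 5381/(-3656)) = sqrt(-150 - 5381*(-1/3656)) = sqrt(-150 + 5381/3656) = sqrt(-543019/3656) = I*sqrt(496319366)/1828 ≈ 12.187*I)
(7211 + D) + K(-1, r) = (7211 + I*sqrt(496319366)/1828) + (-5 + 2*(-1)) = (7211 + I*sqrt(496319366)/1828) + (-5 - 2) = (7211 + I*sqrt(496319366)/1828) - 7 = 7204 + I*sqrt(496319366)/1828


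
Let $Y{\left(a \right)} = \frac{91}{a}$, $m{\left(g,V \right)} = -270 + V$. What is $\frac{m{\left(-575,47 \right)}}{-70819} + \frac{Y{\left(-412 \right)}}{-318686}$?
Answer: $\frac{29286039465}{9298437819608} \approx 0.0031496$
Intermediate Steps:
$\frac{m{\left(-575,47 \right)}}{-70819} + \frac{Y{\left(-412 \right)}}{-318686} = \frac{-270 + 47}{-70819} + \frac{91 \frac{1}{-412}}{-318686} = \left(-223\right) \left(- \frac{1}{70819}\right) + 91 \left(- \frac{1}{412}\right) \left(- \frac{1}{318686}\right) = \frac{223}{70819} - - \frac{91}{131298632} = \frac{223}{70819} + \frac{91}{131298632} = \frac{29286039465}{9298437819608}$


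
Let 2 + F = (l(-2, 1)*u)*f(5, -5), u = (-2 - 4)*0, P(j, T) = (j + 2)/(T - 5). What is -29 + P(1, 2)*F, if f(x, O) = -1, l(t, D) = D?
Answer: -27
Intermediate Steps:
P(j, T) = (2 + j)/(-5 + T)
u = 0 (u = -6*0 = 0)
F = -2 (F = -2 + (1*0)*(-1) = -2 + 0*(-1) = -2 + 0 = -2)
-29 + P(1, 2)*F = -29 + ((2 + 1)/(-5 + 2))*(-2) = -29 + (3/(-3))*(-2) = -29 - ⅓*3*(-2) = -29 - 1*(-2) = -29 + 2 = -27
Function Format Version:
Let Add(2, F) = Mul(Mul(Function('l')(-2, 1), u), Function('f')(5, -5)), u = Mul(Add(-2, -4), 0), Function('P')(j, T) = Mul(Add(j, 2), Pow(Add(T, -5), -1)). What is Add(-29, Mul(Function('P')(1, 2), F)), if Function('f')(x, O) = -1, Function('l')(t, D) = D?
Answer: -27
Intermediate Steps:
Function('P')(j, T) = Mul(Pow(Add(-5, T), -1), Add(2, j)) (Function('P')(j, T) = Mul(Add(2, j), Pow(Add(-5, T), -1)) = Mul(Pow(Add(-5, T), -1), Add(2, j)))
u = 0 (u = Mul(-6, 0) = 0)
F = -2 (F = Add(-2, Mul(Mul(1, 0), -1)) = Add(-2, Mul(0, -1)) = Add(-2, 0) = -2)
Add(-29, Mul(Function('P')(1, 2), F)) = Add(-29, Mul(Mul(Pow(Add(-5, 2), -1), Add(2, 1)), -2)) = Add(-29, Mul(Mul(Pow(-3, -1), 3), -2)) = Add(-29, Mul(Mul(Rational(-1, 3), 3), -2)) = Add(-29, Mul(-1, -2)) = Add(-29, 2) = -27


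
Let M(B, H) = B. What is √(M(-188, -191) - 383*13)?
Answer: I*√5167 ≈ 71.882*I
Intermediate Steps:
√(M(-188, -191) - 383*13) = √(-188 - 383*13) = √(-188 - 4979) = √(-5167) = I*√5167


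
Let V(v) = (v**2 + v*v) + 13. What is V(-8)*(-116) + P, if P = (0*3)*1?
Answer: -16356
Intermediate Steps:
P = 0 (P = 0*1 = 0)
V(v) = 13 + 2*v**2 (V(v) = (v**2 + v**2) + 13 = 2*v**2 + 13 = 13 + 2*v**2)
V(-8)*(-116) + P = (13 + 2*(-8)**2)*(-116) + 0 = (13 + 2*64)*(-116) + 0 = (13 + 128)*(-116) + 0 = 141*(-116) + 0 = -16356 + 0 = -16356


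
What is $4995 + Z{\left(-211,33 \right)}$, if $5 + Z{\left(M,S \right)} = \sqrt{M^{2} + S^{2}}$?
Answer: $4990 + \sqrt{45610} \approx 5203.6$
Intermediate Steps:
$Z{\left(M,S \right)} = -5 + \sqrt{M^{2} + S^{2}}$
$4995 + Z{\left(-211,33 \right)} = 4995 - \left(5 - \sqrt{\left(-211\right)^{2} + 33^{2}}\right) = 4995 - \left(5 - \sqrt{44521 + 1089}\right) = 4995 - \left(5 - \sqrt{45610}\right) = 4990 + \sqrt{45610}$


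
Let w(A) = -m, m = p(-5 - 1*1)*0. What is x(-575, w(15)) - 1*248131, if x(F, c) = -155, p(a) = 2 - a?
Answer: -248286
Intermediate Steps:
m = 0 (m = (2 - (-5 - 1*1))*0 = (2 - (-5 - 1))*0 = (2 - 1*(-6))*0 = (2 + 6)*0 = 8*0 = 0)
w(A) = 0 (w(A) = -1*0 = 0)
x(-575, w(15)) - 1*248131 = -155 - 1*248131 = -155 - 248131 = -248286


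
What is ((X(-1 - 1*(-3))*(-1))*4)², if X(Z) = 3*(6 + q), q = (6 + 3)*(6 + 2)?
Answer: 876096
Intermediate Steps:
q = 72 (q = 9*8 = 72)
X(Z) = 234 (X(Z) = 3*(6 + 72) = 3*78 = 234)
((X(-1 - 1*(-3))*(-1))*4)² = ((234*(-1))*4)² = (-234*4)² = (-936)² = 876096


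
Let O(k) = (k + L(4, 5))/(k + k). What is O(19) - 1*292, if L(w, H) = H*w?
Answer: -11057/38 ≈ -290.97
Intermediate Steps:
O(k) = (20 + k)/(2*k) (O(k) = (k + 5*4)/(k + k) = (k + 20)/((2*k)) = (20 + k)*(1/(2*k)) = (20 + k)/(2*k))
O(19) - 1*292 = (½)*(20 + 19)/19 - 1*292 = (½)*(1/19)*39 - 292 = 39/38 - 292 = -11057/38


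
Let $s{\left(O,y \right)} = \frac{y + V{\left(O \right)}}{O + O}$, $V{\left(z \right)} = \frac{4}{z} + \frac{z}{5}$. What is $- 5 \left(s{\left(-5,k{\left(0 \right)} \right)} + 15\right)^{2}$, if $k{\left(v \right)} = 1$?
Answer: $- \frac{142129}{125} \approx -1137.0$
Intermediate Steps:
$V{\left(z \right)} = \frac{4}{z} + \frac{z}{5}$ ($V{\left(z \right)} = \frac{4}{z} + z \frac{1}{5} = \frac{4}{z} + \frac{z}{5}$)
$s{\left(O,y \right)} = \frac{y + \frac{4}{O} + \frac{O}{5}}{2 O}$ ($s{\left(O,y \right)} = \frac{y + \left(\frac{4}{O} + \frac{O}{5}\right)}{O + O} = \frac{y + \frac{4}{O} + \frac{O}{5}}{2 O}$)
$- 5 \left(s{\left(-5,k{\left(0 \right)} \right)} + 15\right)^{2} = - 5 \left(\left(\frac{1}{10} + \frac{2}{25} + \frac{1}{2} \cdot 1 \frac{1}{-5}\right) + 15\right)^{2} = - 5 \left(\left(\frac{1}{10} + 2 \cdot \frac{1}{25} + \frac{1}{2} \cdot 1 \left(- \frac{1}{5}\right)\right) + 15\right)^{2} = - 5 \left(\left(\frac{1}{10} + \frac{2}{25} - \frac{1}{10}\right) + 15\right)^{2} = - 5 \left(\frac{2}{25} + 15\right)^{2} = - 5 \left(\frac{377}{25}\right)^{2} = \left(-5\right) \frac{142129}{625} = - \frac{142129}{125}$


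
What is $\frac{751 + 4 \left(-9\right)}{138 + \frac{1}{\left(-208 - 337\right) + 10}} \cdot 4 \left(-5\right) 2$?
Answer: $- \frac{15301000}{73829} \approx -207.25$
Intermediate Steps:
$\frac{751 + 4 \left(-9\right)}{138 + \frac{1}{\left(-208 - 337\right) + 10}} \cdot 4 \left(-5\right) 2 = \frac{751 - 36}{138 + \frac{1}{\left(-208 - 337\right) + 10}} \left(\left(-20\right) 2\right) = \frac{715}{138 + \frac{1}{-545 + 10}} \left(-40\right) = \frac{715}{138 + \frac{1}{-535}} \left(-40\right) = \frac{715}{138 - \frac{1}{535}} \left(-40\right) = \frac{715}{\frac{73829}{535}} \left(-40\right) = 715 \cdot \frac{535}{73829} \left(-40\right) = \frac{382525}{73829} \left(-40\right) = - \frac{15301000}{73829}$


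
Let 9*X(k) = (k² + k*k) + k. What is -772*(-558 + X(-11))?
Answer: 1232884/3 ≈ 4.1096e+5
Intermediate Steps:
X(k) = k/9 + 2*k²/9 (X(k) = ((k² + k*k) + k)/9 = ((k² + k²) + k)/9 = (2*k² + k)/9 = (k + 2*k²)/9 = k/9 + 2*k²/9)
-772*(-558 + X(-11)) = -772*(-558 + (⅑)*(-11)*(1 + 2*(-11))) = -772*(-558 + (⅑)*(-11)*(1 - 22)) = -772*(-558 + (⅑)*(-11)*(-21)) = -772*(-558 + 77/3) = -772*(-1597/3) = 1232884/3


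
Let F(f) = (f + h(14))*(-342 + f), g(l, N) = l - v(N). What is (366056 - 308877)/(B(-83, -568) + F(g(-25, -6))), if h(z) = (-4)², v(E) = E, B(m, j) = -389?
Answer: 57179/694 ≈ 82.391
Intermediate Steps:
g(l, N) = l - N
h(z) = 16
F(f) = (-342 + f)*(16 + f) (F(f) = (f + 16)*(-342 + f) = (16 + f)*(-342 + f) = (-342 + f)*(16 + f))
(366056 - 308877)/(B(-83, -568) + F(g(-25, -6))) = (366056 - 308877)/(-389 + (-5472 + (-25 - 1*(-6))² - 326*(-25 - 1*(-6)))) = 57179/(-389 + (-5472 + (-25 + 6)² - 326*(-25 + 6))) = 57179/(-389 + (-5472 + (-19)² - 326*(-19))) = 57179/(-389 + (-5472 + 361 + 6194)) = 57179/(-389 + 1083) = 57179/694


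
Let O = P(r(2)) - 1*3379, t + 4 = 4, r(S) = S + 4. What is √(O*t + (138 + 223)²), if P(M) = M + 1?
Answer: 361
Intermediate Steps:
r(S) = 4 + S
t = 0 (t = -4 + 4 = 0)
P(M) = 1 + M
O = -3372 (O = (1 + (4 + 2)) - 1*3379 = (1 + 6) - 3379 = 7 - 3379 = -3372)
√(O*t + (138 + 223)²) = √(-3372*0 + (138 + 223)²) = √(0 + 361²) = √(0 + 130321) = √130321 = 361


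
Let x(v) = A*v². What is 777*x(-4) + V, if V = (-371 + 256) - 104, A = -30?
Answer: -373179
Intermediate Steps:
V = -219 (V = -115 - 104 = -219)
x(v) = -30*v²
777*x(-4) + V = 777*(-30*(-4)²) - 219 = 777*(-30*16) - 219 = 777*(-480) - 219 = -372960 - 219 = -373179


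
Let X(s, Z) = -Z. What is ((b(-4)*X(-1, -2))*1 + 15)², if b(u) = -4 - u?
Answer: 225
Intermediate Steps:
((b(-4)*X(-1, -2))*1 + 15)² = (((-4 - 1*(-4))*(-1*(-2)))*1 + 15)² = (((-4 + 4)*2)*1 + 15)² = ((0*2)*1 + 15)² = (0*1 + 15)² = (0 + 15)² = 15² = 225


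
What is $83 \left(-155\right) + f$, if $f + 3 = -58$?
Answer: $-12926$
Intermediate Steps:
$f = -61$ ($f = -3 - 58 = -61$)
$83 \left(-155\right) + f = 83 \left(-155\right) - 61 = -12865 - 61 = -12926$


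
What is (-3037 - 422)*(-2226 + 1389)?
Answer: 2895183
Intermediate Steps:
(-3037 - 422)*(-2226 + 1389) = -3459*(-837) = 2895183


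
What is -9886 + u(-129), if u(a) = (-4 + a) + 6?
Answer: -10013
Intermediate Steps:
u(a) = 2 + a
-9886 + u(-129) = -9886 + (2 - 129) = -9886 - 127 = -10013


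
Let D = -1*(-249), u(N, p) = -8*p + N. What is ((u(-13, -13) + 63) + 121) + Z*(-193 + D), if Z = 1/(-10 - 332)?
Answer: 46997/171 ≈ 274.84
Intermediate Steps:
u(N, p) = N - 8*p
D = 249
Z = -1/342 (Z = 1/(-342) = -1/342 ≈ -0.0029240)
((u(-13, -13) + 63) + 121) + Z*(-193 + D) = (((-13 - 8*(-13)) + 63) + 121) - (-193 + 249)/342 = (((-13 + 104) + 63) + 121) - 1/342*56 = ((91 + 63) + 121) - 28/171 = (154 + 121) - 28/171 = 275 - 28/171 = 46997/171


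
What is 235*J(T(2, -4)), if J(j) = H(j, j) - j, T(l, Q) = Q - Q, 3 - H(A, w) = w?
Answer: 705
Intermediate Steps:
H(A, w) = 3 - w
T(l, Q) = 0
J(j) = 3 - 2*j (J(j) = (3 - j) - j = 3 - 2*j)
235*J(T(2, -4)) = 235*(3 - 2*0) = 235*(3 + 0) = 235*3 = 705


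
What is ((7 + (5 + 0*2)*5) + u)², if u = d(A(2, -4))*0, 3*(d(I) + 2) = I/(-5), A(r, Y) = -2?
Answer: 1024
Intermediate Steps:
d(I) = -2 - I/15 (d(I) = -2 + (I/(-5))/3 = -2 + (I*(-⅕))/3 = -2 + (-I/5)/3 = -2 - I/15)
u = 0 (u = (-2 - 1/15*(-2))*0 = (-2 + 2/15)*0 = -28/15*0 = 0)
((7 + (5 + 0*2)*5) + u)² = ((7 + (5 + 0*2)*5) + 0)² = ((7 + (5 + 0)*5) + 0)² = ((7 + 5*5) + 0)² = ((7 + 25) + 0)² = (32 + 0)² = 32² = 1024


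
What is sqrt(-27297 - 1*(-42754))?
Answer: sqrt(15457) ≈ 124.33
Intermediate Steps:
sqrt(-27297 - 1*(-42754)) = sqrt(-27297 + 42754) = sqrt(15457)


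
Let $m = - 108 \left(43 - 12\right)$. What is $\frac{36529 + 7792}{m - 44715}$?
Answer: $- \frac{44321}{48063} \approx -0.92214$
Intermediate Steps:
$m = -3348$ ($m = \left(-108\right) 31 = -3348$)
$\frac{36529 + 7792}{m - 44715} = \frac{36529 + 7792}{-3348 - 44715} = \frac{44321}{-48063} = 44321 \left(- \frac{1}{48063}\right) = - \frac{44321}{48063}$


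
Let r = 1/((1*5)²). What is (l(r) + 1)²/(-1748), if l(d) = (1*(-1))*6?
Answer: -25/1748 ≈ -0.014302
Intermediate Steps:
r = 1/25 (r = 1/(5²) = 1/25 ≈ 0.040000)
l(d) = -6 (l(d) = -1*6 = -6)
(l(r) + 1)²/(-1748) = (-6 + 1)²/(-1748) = (-5)²*(-1/1748) = 25*(-1/1748) = -25/1748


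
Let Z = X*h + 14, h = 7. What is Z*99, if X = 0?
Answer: 1386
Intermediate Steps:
Z = 14 (Z = 0*7 + 14 = 0 + 14 = 14)
Z*99 = 14*99 = 1386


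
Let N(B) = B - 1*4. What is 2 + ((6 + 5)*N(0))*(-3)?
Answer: 134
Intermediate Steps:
N(B) = -4 + B (N(B) = B - 4 = -4 + B)
2 + ((6 + 5)*N(0))*(-3) = 2 + ((6 + 5)*(-4 + 0))*(-3) = 2 + (11*(-4))*(-3) = 2 - 44*(-3) = 2 + 132 = 134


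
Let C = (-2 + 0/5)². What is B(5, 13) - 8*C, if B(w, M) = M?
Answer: -19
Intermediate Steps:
C = 4 (C = (-2 + 0*(⅕))² = (-2 + 0)² = (-2)² = 4)
B(5, 13) - 8*C = 13 - 8*4 = 13 - 32 = -19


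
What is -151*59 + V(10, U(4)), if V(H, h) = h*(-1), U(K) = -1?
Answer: -8908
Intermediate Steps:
V(H, h) = -h
-151*59 + V(10, U(4)) = -151*59 - 1*(-1) = -8909 + 1 = -8908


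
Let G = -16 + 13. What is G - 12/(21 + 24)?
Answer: -49/15 ≈ -3.2667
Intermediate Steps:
G = -3
G - 12/(21 + 24) = -3 - 12/(21 + 24) = -3 - 12/45 = -3 + (1/45)*(-12) = -3 - 4/15 = -49/15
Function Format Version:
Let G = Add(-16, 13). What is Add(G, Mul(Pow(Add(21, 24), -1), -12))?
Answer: Rational(-49, 15) ≈ -3.2667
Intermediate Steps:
G = -3
Add(G, Mul(Pow(Add(21, 24), -1), -12)) = Add(-3, Mul(Pow(Add(21, 24), -1), -12)) = Add(-3, Mul(Pow(45, -1), -12)) = Add(-3, Mul(Rational(1, 45), -12)) = Add(-3, Rational(-4, 15)) = Rational(-49, 15)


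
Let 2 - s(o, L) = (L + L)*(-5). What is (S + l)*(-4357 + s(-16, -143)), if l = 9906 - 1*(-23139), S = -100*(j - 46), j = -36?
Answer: -238602325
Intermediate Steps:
s(o, L) = 2 + 10*L (s(o, L) = 2 - (L + L)*(-5) = 2 - 2*L*(-5) = 2 - (-10)*L = 2 + 10*L)
S = 8200 (S = -100*(-36 - 46) = -100*(-82) = 8200)
l = 33045 (l = 9906 + 23139 = 33045)
(S + l)*(-4357 + s(-16, -143)) = (8200 + 33045)*(-4357 + (2 + 10*(-143))) = 41245*(-4357 + (2 - 1430)) = 41245*(-4357 - 1428) = 41245*(-5785) = -238602325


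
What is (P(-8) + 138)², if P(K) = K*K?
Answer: 40804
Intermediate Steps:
P(K) = K²
(P(-8) + 138)² = ((-8)² + 138)² = (64 + 138)² = 202² = 40804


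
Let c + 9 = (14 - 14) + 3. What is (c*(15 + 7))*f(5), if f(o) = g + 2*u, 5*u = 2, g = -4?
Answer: 2112/5 ≈ 422.40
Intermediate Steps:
c = -6 (c = -9 + ((14 - 14) + 3) = -9 + (0 + 3) = -9 + 3 = -6)
u = ⅖ (u = (⅕)*2 = ⅖ ≈ 0.40000)
f(o) = -16/5 (f(o) = -4 + 2*(⅖) = -4 + ⅘ = -16/5)
(c*(15 + 7))*f(5) = -6*(15 + 7)*(-16/5) = -6*22*(-16/5) = -132*(-16/5) = 2112/5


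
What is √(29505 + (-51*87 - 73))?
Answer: √24995 ≈ 158.10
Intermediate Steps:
√(29505 + (-51*87 - 73)) = √(29505 + (-4437 - 73)) = √(29505 - 4510) = √24995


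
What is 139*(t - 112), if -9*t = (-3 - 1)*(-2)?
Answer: -141224/9 ≈ -15692.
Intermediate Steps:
t = -8/9 (t = -(-3 - 1)*(-2)/9 = -(-4)*(-2)/9 = -1/9*8 = -8/9 ≈ -0.88889)
139*(t - 112) = 139*(-8/9 - 112) = 139*(-1016/9) = -141224/9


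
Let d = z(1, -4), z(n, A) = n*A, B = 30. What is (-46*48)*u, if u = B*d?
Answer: 264960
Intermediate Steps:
z(n, A) = A*n
d = -4 (d = -4*1 = -4)
u = -120 (u = 30*(-4) = -120)
(-46*48)*u = -46*48*(-120) = -2208*(-120) = 264960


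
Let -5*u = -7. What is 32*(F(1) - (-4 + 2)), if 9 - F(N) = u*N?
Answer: 1536/5 ≈ 307.20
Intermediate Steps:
u = 7/5 (u = -1/5*(-7) = 7/5 ≈ 1.4000)
F(N) = 9 - 7*N/5
32*(F(1) - (-4 + 2)) = 32*((9 - 7/5*1) - (-4 + 2)) = 32*((9 - 7/5) - 1*(-2)) = 32*(38/5 + 2) = 32*(48/5) = 1536/5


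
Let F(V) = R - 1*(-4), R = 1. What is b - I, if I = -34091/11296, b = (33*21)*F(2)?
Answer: 39174731/11296 ≈ 3468.0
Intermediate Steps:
F(V) = 5 (F(V) = 1 - 1*(-4) = 1 + 4 = 5)
b = 3465 (b = (33*21)*5 = 693*5 = 3465)
I = -34091/11296 (I = -34091*1/11296 = -34091/11296 ≈ -3.0180)
b - I = 3465 - 1*(-34091/11296) = 3465 + 34091/11296 = 39174731/11296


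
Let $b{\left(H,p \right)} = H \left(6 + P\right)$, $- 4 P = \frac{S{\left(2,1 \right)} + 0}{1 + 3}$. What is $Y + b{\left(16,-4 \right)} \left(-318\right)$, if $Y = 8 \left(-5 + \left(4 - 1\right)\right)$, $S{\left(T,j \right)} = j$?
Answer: $-30226$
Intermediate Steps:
$P = - \frac{1}{16}$ ($P = - \frac{\left(1 + 0\right) \frac{1}{1 + 3}}{4} = - \frac{1 \cdot \frac{1}{4}}{4} = \left(- \frac{1}{4}\right) \frac{1}{4} = - \frac{1}{16} \approx -0.0625$)
$b{\left(H,p \right)} = \frac{95 H}{16}$ ($b{\left(H,p \right)} = H \left(6 - \frac{1}{16}\right) = H \frac{95}{16} = \frac{95 H}{16}$)
$Y = -16$ ($Y = 8 \left(-5 + 3\right) = 8 \left(-2\right) = -16$)
$Y + b{\left(16,-4 \right)} \left(-318\right) = -16 + \frac{95}{16} \cdot 16 \left(-318\right) = -16 + 95 \left(-318\right) = -16 - 30210 = -30226$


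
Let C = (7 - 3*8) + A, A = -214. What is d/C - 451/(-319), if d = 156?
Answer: 1649/2233 ≈ 0.73847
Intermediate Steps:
C = -231 (C = (7 - 3*8) - 214 = (7 - 24) - 214 = -17 - 214 = -231)
d/C - 451/(-319) = 156/(-231) - 451/(-319) = 156*(-1/231) - 451*(-1/319) = -52/77 + 41/29 = 1649/2233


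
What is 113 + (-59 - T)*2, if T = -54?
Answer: 103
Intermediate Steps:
113 + (-59 - T)*2 = 113 + (-59 - 1*(-54))*2 = 113 + (-59 + 54)*2 = 113 - 5*2 = 113 - 10 = 103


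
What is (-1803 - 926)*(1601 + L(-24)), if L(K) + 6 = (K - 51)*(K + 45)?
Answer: -54580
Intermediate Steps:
L(K) = -6 + (-51 + K)*(45 + K) (L(K) = -6 + (K - 51)*(K + 45) = -6 + (-51 + K)*(45 + K))
(-1803 - 926)*(1601 + L(-24)) = (-1803 - 926)*(1601 + (-2301 + (-24)² - 6*(-24))) = -2729*(1601 + (-2301 + 576 + 144)) = -2729*(1601 - 1581) = -2729*20 = -54580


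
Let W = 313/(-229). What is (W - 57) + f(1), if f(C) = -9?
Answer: -15427/229 ≈ -67.367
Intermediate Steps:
W = -313/229 (W = 313*(-1/229) = -313/229 ≈ -1.3668)
(W - 57) + f(1) = (-313/229 - 57) - 9 = -13366/229 - 9 = -15427/229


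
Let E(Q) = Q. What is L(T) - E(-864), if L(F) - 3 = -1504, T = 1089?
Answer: -637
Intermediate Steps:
L(F) = -1501 (L(F) = 3 - 1504 = -1501)
L(T) - E(-864) = -1501 - 1*(-864) = -1501 + 864 = -637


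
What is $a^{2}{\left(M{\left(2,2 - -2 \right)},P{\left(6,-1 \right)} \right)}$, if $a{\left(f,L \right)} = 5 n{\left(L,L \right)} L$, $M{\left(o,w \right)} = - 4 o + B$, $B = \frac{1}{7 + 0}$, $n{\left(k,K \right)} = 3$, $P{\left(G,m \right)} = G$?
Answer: $8100$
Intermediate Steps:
$B = \frac{1}{7} \approx 0.14286$
$M{\left(o,w \right)} = \frac{1}{7} - 4 o$ ($M{\left(o,w \right)} = - 4 o + \frac{1}{7} = \frac{1}{7} - 4 o$)
$a{\left(f,L \right)} = 15 L$ ($a{\left(f,L \right)} = 5 \cdot 3 L = 15 L$)
$a^{2}{\left(M{\left(2,2 - -2 \right)},P{\left(6,-1 \right)} \right)} = \left(15 \cdot 6\right)^{2} = 90^{2} = 8100$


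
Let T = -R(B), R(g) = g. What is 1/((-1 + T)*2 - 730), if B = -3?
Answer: -1/726 ≈ -0.0013774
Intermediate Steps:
T = 3 (T = -1*(-3) = 3)
1/((-1 + T)*2 - 730) = 1/((-1 + 3)*2 - 730) = 1/(2*2 - 730) = 1/(4 - 730) = 1/(-726) = -1/726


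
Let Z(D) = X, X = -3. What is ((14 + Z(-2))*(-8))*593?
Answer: -52184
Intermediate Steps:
Z(D) = -3
((14 + Z(-2))*(-8))*593 = ((14 - 3)*(-8))*593 = (11*(-8))*593 = -88*593 = -52184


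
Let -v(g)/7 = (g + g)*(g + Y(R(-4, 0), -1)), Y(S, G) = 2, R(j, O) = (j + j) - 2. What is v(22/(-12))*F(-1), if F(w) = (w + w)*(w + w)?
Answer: 154/9 ≈ 17.111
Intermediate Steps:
F(w) = 4*w² (F(w) = (2*w)*(2*w) = 4*w²)
R(j, O) = -2 + 2*j (R(j, O) = 2*j - 2 = -2 + 2*j)
v(g) = -14*g*(2 + g) (v(g) = -7*(g + g)*(g + 2) = -7*2*g*(2 + g) = -14*g*(2 + g))
v(22/(-12))*F(-1) = (-14*22/(-12)*(2 + 22/(-12)))*(4*(-1)²) = (-14*22*(-1/12)*(2 + 22*(-1/12)))*(4*1) = -14*(-11/6)*(2 - 11/6)*4 = -14*(-11/6)*⅙*4 = (77/18)*4 = 154/9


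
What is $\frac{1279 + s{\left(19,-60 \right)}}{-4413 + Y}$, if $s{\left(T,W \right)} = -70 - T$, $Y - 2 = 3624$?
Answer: $- \frac{1190}{787} \approx -1.5121$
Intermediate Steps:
$Y = 3626$ ($Y = 2 + 3624 = 3626$)
$\frac{1279 + s{\left(19,-60 \right)}}{-4413 + Y} = \frac{1279 - 89}{-4413 + 3626} = \frac{1279 - 89}{-787} = \left(1279 - 89\right) \left(- \frac{1}{787}\right) = 1190 \left(- \frac{1}{787}\right) = - \frac{1190}{787}$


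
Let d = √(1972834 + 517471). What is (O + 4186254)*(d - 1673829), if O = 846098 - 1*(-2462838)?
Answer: -12545666382510 + 7495190*√2490305 ≈ -1.2534e+13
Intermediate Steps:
O = 3308936 (O = 846098 + 2462838 = 3308936)
d = √2490305 ≈ 1578.1
(O + 4186254)*(d - 1673829) = (3308936 + 4186254)*(√2490305 - 1673829) = 7495190*(-1673829 + √2490305) = -12545666382510 + 7495190*√2490305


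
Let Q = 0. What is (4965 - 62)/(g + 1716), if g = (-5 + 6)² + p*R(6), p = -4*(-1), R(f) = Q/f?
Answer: 4903/1717 ≈ 2.8556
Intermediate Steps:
R(f) = 0 (R(f) = 0/f = 0)
p = 4
g = 1 (g = (-5 + 6)² + 4*0 = 1² + 0 = 1 + 0 = 1)
(4965 - 62)/(g + 1716) = (4965 - 62)/(1 + 1716) = 4903/1717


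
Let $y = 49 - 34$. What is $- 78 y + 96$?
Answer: $-1074$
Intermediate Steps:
$y = 15$ ($y = 49 - 34 = 15$)
$- 78 y + 96 = \left(-78\right) 15 + 96 = -1170 + 96 = -1074$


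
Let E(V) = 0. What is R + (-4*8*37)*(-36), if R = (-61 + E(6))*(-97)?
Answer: 48541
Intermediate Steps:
R = 5917 (R = (-61 + 0)*(-97) = -61*(-97) = 5917)
R + (-4*8*37)*(-36) = 5917 + (-4*8*37)*(-36) = 5917 - 32*37*(-36) = 5917 - 1184*(-36) = 5917 + 42624 = 48541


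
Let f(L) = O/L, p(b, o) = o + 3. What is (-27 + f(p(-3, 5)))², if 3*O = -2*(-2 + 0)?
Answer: 25921/36 ≈ 720.03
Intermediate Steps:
p(b, o) = 3 + o
O = 4/3 (O = (-2*(-2 + 0))/3 = (-2*(-2))/3 = (⅓)*4 = 4/3 ≈ 1.3333)
f(L) = 4/(3*L)
(-27 + f(p(-3, 5)))² = (-27 + 4/(3*(3 + 5)))² = (-27 + (4/3)/8)² = (-27 + (4/3)*(⅛))² = (-27 + ⅙)² = (-161/6)² = 25921/36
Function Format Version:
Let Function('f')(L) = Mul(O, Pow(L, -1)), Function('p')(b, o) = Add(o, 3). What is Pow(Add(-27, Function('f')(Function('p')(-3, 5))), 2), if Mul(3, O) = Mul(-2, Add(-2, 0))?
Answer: Rational(25921, 36) ≈ 720.03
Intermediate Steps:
Function('p')(b, o) = Add(3, o)
O = Rational(4, 3) (O = Mul(Rational(1, 3), Mul(-2, Add(-2, 0))) = Mul(Rational(1, 3), Mul(-2, -2)) = Mul(Rational(1, 3), 4) = Rational(4, 3) ≈ 1.3333)
Function('f')(L) = Mul(Rational(4, 3), Pow(L, -1))
Pow(Add(-27, Function('f')(Function('p')(-3, 5))), 2) = Pow(Add(-27, Mul(Rational(4, 3), Pow(Add(3, 5), -1))), 2) = Pow(Add(-27, Mul(Rational(4, 3), Pow(8, -1))), 2) = Pow(Add(-27, Mul(Rational(4, 3), Rational(1, 8))), 2) = Pow(Add(-27, Rational(1, 6)), 2) = Pow(Rational(-161, 6), 2) = Rational(25921, 36)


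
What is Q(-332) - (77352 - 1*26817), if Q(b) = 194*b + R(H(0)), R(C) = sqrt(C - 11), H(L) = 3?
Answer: -114943 + 2*I*sqrt(2) ≈ -1.1494e+5 + 2.8284*I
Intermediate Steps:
R(C) = sqrt(-11 + C)
Q(b) = 194*b + 2*I*sqrt(2) (Q(b) = 194*b + sqrt(-11 + 3) = 194*b + sqrt(-8) = 194*b + 2*I*sqrt(2))
Q(-332) - (77352 - 1*26817) = (194*(-332) + 2*I*sqrt(2)) - (77352 - 1*26817) = (-64408 + 2*I*sqrt(2)) - (77352 - 26817) = (-64408 + 2*I*sqrt(2)) - 1*50535 = (-64408 + 2*I*sqrt(2)) - 50535 = -114943 + 2*I*sqrt(2)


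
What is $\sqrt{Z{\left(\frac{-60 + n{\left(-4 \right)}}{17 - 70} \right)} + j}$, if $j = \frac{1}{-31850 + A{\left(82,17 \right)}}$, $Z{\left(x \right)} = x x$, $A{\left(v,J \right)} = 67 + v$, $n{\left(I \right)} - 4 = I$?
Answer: $\frac{\sqrt{3617743195491}}{1680153} \approx 1.1321$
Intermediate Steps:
$n{\left(I \right)} = 4 + I$
$Z{\left(x \right)} = x^{2}$
$j = - \frac{1}{31701}$ ($j = \frac{1}{-31850 + \left(67 + 82\right)} = \frac{1}{-31850 + 149} = \frac{1}{-31701} = - \frac{1}{31701} \approx -3.1545 \cdot 10^{-5}$)
$\sqrt{Z{\left(\frac{-60 + n{\left(-4 \right)}}{17 - 70} \right)} + j} = \sqrt{\left(\frac{-60 + \left(4 - 4\right)}{17 - 70}\right)^{2} - \frac{1}{31701}} = \sqrt{\left(\frac{-60 + 0}{-53}\right)^{2} - \frac{1}{31701}} = \sqrt{\left(\left(-60\right) \left(- \frac{1}{53}\right)\right)^{2} - \frac{1}{31701}} = \sqrt{\left(\frac{60}{53}\right)^{2} - \frac{1}{31701}} = \sqrt{\frac{3600}{2809} - \frac{1}{31701}} = \sqrt{\frac{114120791}{89048109}} = \frac{\sqrt{3617743195491}}{1680153}$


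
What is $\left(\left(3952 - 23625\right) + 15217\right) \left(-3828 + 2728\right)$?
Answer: $4901600$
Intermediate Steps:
$\left(\left(3952 - 23625\right) + 15217\right) \left(-3828 + 2728\right) = \left(\left(3952 - 23625\right) + 15217\right) \left(-1100\right) = \left(-19673 + 15217\right) \left(-1100\right) = \left(-4456\right) \left(-1100\right) = 4901600$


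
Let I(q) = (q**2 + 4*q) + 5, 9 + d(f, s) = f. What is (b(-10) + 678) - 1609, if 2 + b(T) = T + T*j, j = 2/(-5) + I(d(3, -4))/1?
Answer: -1109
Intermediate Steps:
d(f, s) = -9 + f
I(q) = 5 + q**2 + 4*q
j = 83/5 (j = 2/(-5) + (5 + (-9 + 3)**2 + 4*(-9 + 3))/1 = 2*(-1/5) + (5 + (-6)**2 + 4*(-6))*1 = -2/5 + (5 + 36 - 24)*1 = -2/5 + 17*1 = -2/5 + 17 = 83/5 ≈ 16.600)
b(T) = -2 + 88*T/5 (b(T) = -2 + (T + T*(83/5)) = -2 + (T + 83*T/5) = -2 + 88*T/5)
(b(-10) + 678) - 1609 = ((-2 + (88/5)*(-10)) + 678) - 1609 = ((-2 - 176) + 678) - 1609 = (-178 + 678) - 1609 = 500 - 1609 = -1109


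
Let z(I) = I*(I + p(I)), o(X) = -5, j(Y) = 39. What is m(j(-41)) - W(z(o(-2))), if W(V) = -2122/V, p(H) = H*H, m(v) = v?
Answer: 889/50 ≈ 17.780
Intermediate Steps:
p(H) = H²
z(I) = I*(I + I²)
m(j(-41)) - W(z(o(-2))) = 39 - (-2122)/((-5)²*(1 - 5)) = 39 - (-2122)/(25*(-4)) = 39 - (-2122)/(-100) = 39 - (-2122)*(-1)/100 = 39 - 1*1061/50 = 39 - 1061/50 = 889/50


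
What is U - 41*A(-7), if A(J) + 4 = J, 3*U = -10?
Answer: 1343/3 ≈ 447.67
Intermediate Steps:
U = -10/3 (U = (1/3)*(-10) = -10/3 ≈ -3.3333)
A(J) = -4 + J
U - 41*A(-7) = -10/3 - 41*(-4 - 7) = -10/3 - 41*(-11) = -10/3 + 451 = 1343/3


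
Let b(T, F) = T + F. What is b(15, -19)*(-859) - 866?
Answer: 2570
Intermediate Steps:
b(T, F) = F + T
b(15, -19)*(-859) - 866 = (-19 + 15)*(-859) - 866 = -4*(-859) - 866 = 3436 - 866 = 2570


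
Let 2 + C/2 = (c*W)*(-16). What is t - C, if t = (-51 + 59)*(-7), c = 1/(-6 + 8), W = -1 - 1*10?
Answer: -228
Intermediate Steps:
W = -11 (W = -1 - 10 = -11)
c = ½ (c = 1/2 = ½ ≈ 0.50000)
C = 172 (C = -4 + 2*(((½)*(-11))*(-16)) = -4 + 2*(-11/2*(-16)) = -4 + 2*88 = -4 + 176 = 172)
t = -56 (t = 8*(-7) = -56)
t - C = -56 - 1*172 = -56 - 172 = -228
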